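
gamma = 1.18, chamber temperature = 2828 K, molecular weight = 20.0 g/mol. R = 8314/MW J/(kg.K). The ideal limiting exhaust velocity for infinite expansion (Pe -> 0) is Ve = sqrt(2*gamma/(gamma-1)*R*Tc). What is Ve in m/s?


R = 8314 / 20.0 = 415.7 J/(kg.K)
Ve = sqrt(2 * 1.18 / (1.18 - 1) * 415.7 * 2828) = 3926 m/s

3926 m/s


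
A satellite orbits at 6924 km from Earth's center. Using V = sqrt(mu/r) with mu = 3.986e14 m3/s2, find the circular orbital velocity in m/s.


V = sqrt(3.986e14 / 6924000) = 7587 m/s

7587 m/s


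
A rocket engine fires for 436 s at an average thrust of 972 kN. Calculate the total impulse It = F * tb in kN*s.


It = 972 * 436 = 423792 kN*s

423792 kN*s


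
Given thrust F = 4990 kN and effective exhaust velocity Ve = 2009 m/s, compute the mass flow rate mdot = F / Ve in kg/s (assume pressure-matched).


mdot = F / Ve = 4990000 / 2009 = 2483.8 kg/s

2483.8 kg/s


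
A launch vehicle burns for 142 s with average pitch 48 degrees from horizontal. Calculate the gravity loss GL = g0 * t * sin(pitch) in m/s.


GL = 9.81 * 142 * sin(48 deg) = 1035 m/s

1035 m/s


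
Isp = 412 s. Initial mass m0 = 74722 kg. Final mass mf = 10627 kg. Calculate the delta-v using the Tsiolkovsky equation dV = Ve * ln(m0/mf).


Ve = 412 * 9.81 = 4041.72 m/s
dV = 4041.72 * ln(74722/10627) = 7883 m/s

7883 m/s


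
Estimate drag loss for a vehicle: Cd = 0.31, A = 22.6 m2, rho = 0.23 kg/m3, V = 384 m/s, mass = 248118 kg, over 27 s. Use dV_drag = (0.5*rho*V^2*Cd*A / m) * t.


D = 0.5 * 0.23 * 384^2 * 0.31 * 22.6 = 118803.82 N
a = 118803.82 / 248118 = 0.4788 m/s2
dV = 0.4788 * 27 = 12.9 m/s

12.9 m/s


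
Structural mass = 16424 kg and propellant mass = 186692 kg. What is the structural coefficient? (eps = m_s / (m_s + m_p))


eps = 16424 / (16424 + 186692) = 0.0809

0.0809


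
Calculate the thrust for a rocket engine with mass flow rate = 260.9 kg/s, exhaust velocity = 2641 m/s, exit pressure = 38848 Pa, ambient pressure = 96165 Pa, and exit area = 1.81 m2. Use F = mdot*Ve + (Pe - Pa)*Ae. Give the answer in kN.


F = 260.9 * 2641 + (38848 - 96165) * 1.81 = 585293.0 N = 585.3 kN

585.3 kN


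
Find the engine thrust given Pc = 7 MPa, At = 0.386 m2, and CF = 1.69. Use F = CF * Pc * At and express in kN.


F = 1.69 * 7e6 * 0.386 = 4.5664e+06 N = 4566.4 kN

4566.4 kN


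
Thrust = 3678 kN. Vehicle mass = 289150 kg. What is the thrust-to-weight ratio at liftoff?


TWR = 3678000 / (289150 * 9.81) = 1.3

1.3


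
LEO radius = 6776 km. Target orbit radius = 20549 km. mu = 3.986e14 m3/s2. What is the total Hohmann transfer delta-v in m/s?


V1 = sqrt(mu/r1) = 7669.76 m/s
dV1 = V1*(sqrt(2*r2/(r1+r2)) - 1) = 1736.39 m/s
V2 = sqrt(mu/r2) = 4404.26 m/s
dV2 = V2*(1 - sqrt(2*r1/(r1+r2))) = 1302.6 m/s
Total dV = 3039 m/s

3039 m/s


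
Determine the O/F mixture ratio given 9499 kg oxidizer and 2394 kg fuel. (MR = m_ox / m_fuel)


MR = 9499 / 2394 = 3.97

3.97


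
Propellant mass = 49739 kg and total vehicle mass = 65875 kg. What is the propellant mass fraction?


PMF = 49739 / 65875 = 0.755

0.755


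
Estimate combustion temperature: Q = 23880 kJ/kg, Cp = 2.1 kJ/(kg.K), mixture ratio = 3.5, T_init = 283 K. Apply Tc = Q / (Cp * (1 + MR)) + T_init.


Tc = 23880 / (2.1 * (1 + 3.5)) + 283 = 2810 K

2810 K


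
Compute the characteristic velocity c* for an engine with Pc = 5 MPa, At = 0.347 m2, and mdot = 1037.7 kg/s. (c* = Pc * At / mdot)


c* = 5e6 * 0.347 / 1037.7 = 1672 m/s

1672 m/s


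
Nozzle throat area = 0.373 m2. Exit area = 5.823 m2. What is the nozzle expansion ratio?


AR = 5.823 / 0.373 = 15.6

15.6


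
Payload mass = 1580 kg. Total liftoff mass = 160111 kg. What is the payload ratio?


PR = 1580 / 160111 = 0.0099

0.0099


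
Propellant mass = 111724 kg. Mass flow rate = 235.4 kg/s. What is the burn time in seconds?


tb = 111724 / 235.4 = 474.6 s

474.6 s


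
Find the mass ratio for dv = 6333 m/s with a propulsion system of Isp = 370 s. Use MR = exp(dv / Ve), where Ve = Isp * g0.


Ve = 370 * 9.81 = 3629.7 m/s
MR = exp(6333 / 3629.7) = 5.725

5.725


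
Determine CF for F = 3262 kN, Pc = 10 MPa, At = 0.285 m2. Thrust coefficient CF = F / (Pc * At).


CF = 3262000 / (10e6 * 0.285) = 1.14

1.14


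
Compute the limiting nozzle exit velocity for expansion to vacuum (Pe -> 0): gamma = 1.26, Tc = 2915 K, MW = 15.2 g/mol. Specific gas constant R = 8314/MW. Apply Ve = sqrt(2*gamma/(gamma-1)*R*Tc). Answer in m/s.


R = 8314 / 15.2 = 546.97 J/(kg.K)
Ve = sqrt(2 * 1.26 / (1.26 - 1) * 546.97 * 2915) = 3931 m/s

3931 m/s


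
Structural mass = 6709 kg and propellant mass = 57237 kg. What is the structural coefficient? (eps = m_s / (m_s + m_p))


eps = 6709 / (6709 + 57237) = 0.1049

0.1049


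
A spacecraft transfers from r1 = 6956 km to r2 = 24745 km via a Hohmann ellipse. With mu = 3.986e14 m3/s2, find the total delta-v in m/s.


V1 = sqrt(mu/r1) = 7569.88 m/s
dV1 = V1*(sqrt(2*r2/(r1+r2)) - 1) = 1888.38 m/s
V2 = sqrt(mu/r2) = 4013.52 m/s
dV2 = V2*(1 - sqrt(2*r1/(r1+r2))) = 1354.73 m/s
Total dV = 3243 m/s

3243 m/s


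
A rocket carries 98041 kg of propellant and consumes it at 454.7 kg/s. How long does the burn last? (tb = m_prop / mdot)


tb = 98041 / 454.7 = 215.6 s

215.6 s


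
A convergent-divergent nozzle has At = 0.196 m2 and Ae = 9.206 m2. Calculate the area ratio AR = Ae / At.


AR = 9.206 / 0.196 = 47.0

47.0


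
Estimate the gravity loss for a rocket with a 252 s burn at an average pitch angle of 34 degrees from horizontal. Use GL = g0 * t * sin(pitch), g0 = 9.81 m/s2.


GL = 9.81 * 252 * sin(34 deg) = 1382 m/s

1382 m/s


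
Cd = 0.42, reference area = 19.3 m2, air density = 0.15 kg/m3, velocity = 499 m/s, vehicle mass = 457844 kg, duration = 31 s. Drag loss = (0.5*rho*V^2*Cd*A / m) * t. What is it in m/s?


D = 0.5 * 0.15 * 499^2 * 0.42 * 19.3 = 151380.16 N
a = 151380.16 / 457844 = 0.3306 m/s2
dV = 0.3306 * 31 = 10.2 m/s

10.2 m/s


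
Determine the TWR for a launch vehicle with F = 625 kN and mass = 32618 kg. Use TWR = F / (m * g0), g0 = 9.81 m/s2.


TWR = 625000 / (32618 * 9.81) = 1.95

1.95


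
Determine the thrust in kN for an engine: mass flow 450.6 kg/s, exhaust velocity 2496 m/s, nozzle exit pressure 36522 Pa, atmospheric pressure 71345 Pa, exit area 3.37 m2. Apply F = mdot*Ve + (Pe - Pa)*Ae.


F = 450.6 * 2496 + (36522 - 71345) * 3.37 = 1.0073e+06 N = 1007.3 kN

1007.3 kN


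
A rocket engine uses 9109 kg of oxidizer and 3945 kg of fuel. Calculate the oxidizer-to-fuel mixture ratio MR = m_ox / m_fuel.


MR = 9109 / 3945 = 2.31

2.31


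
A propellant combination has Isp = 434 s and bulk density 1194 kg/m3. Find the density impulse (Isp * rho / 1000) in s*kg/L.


rho*Isp = 434 * 1194 / 1000 = 518 s*kg/L

518 s*kg/L


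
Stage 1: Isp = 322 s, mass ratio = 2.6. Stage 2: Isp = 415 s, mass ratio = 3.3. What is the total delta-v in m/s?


dV1 = 322 * 9.81 * ln(2.6) = 3018.3 m/s
dV2 = 415 * 9.81 * ln(3.3) = 4860.6 m/s
Total dV = 3018.3 + 4860.6 = 7878.9 m/s ~ 7879 m/s

7879 m/s


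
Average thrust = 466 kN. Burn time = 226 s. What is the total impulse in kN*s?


It = 466 * 226 = 105316 kN*s

105316 kN*s


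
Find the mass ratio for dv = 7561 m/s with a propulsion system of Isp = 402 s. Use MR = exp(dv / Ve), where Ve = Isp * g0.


Ve = 402 * 9.81 = 3943.62 m/s
MR = exp(7561 / 3943.62) = 6.802

6.802


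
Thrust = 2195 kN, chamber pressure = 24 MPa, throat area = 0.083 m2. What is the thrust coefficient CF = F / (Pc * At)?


CF = 2195000 / (24e6 * 0.083) = 1.1

1.1


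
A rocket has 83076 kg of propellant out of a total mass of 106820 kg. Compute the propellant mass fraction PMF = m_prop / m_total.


PMF = 83076 / 106820 = 0.778

0.778


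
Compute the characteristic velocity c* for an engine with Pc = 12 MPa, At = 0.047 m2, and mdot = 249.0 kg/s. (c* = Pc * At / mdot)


c* = 12e6 * 0.047 / 249.0 = 2265 m/s

2265 m/s


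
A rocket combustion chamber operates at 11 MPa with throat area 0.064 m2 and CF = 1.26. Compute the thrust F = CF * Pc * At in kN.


F = 1.26 * 11e6 * 0.064 = 887040.0 N = 887.0 kN

887.0 kN


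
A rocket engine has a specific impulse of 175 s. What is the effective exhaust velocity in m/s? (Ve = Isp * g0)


Ve = Isp * g0 = 175 * 9.81 = 1716.8 m/s

1716.8 m/s


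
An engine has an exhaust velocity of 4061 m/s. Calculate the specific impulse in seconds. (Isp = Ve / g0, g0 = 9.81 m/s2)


Isp = Ve / g0 = 4061 / 9.81 = 414.0 s

414.0 s


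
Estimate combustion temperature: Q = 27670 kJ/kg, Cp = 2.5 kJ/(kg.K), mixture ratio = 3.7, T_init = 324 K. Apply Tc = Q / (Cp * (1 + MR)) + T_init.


Tc = 27670 / (2.5 * (1 + 3.7)) + 324 = 2679 K

2679 K


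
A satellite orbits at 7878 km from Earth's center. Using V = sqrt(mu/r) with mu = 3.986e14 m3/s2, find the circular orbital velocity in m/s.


V = sqrt(3.986e14 / 7878000) = 7113 m/s

7113 m/s


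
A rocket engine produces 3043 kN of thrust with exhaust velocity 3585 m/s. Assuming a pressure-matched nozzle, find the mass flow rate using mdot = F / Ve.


mdot = F / Ve = 3043000 / 3585 = 848.8 kg/s

848.8 kg/s


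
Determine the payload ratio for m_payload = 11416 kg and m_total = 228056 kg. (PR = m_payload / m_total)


PR = 11416 / 228056 = 0.0501

0.0501


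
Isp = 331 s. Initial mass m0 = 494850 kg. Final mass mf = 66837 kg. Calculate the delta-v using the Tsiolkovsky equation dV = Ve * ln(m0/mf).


Ve = 331 * 9.81 = 3247.11 m/s
dV = 3247.11 * ln(494850/66837) = 6501 m/s

6501 m/s


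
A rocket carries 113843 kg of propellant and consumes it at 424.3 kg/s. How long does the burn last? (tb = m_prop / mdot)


tb = 113843 / 424.3 = 268.3 s

268.3 s


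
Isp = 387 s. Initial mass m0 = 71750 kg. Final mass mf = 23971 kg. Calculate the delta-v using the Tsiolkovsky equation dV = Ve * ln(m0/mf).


Ve = 387 * 9.81 = 3796.47 m/s
dV = 3796.47 * ln(71750/23971) = 4162 m/s

4162 m/s


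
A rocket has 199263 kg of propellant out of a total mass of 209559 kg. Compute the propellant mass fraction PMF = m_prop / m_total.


PMF = 199263 / 209559 = 0.951

0.951


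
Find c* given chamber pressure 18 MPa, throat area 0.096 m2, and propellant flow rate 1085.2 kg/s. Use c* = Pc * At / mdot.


c* = 18e6 * 0.096 / 1085.2 = 1592 m/s

1592 m/s


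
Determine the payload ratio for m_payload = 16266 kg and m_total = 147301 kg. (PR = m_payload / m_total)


PR = 16266 / 147301 = 0.1104

0.1104


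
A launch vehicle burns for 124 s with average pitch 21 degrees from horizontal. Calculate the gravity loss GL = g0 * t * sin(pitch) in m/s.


GL = 9.81 * 124 * sin(21 deg) = 436 m/s

436 m/s


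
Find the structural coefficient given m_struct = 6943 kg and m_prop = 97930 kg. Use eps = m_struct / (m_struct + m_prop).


eps = 6943 / (6943 + 97930) = 0.0662

0.0662


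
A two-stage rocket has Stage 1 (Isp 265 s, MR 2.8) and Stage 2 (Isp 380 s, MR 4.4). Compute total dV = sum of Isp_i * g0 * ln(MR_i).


dV1 = 265 * 9.81 * ln(2.8) = 2676.7 m/s
dV2 = 380 * 9.81 * ln(4.4) = 5523.1 m/s
Total dV = 2676.7 + 5523.1 = 8199.8 m/s ~ 8200 m/s

8200 m/s


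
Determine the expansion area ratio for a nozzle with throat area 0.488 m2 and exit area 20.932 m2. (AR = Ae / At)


AR = 20.932 / 0.488 = 42.9

42.9


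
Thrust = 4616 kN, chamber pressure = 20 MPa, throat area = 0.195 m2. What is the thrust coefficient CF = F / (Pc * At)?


CF = 4616000 / (20e6 * 0.195) = 1.18

1.18


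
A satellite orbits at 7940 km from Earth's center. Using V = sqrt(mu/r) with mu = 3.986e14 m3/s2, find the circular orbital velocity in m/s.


V = sqrt(3.986e14 / 7940000) = 7085 m/s

7085 m/s


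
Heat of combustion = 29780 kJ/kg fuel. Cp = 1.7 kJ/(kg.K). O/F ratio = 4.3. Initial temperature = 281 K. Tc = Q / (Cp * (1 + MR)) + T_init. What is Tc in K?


Tc = 29780 / (1.7 * (1 + 4.3)) + 281 = 3586 K

3586 K


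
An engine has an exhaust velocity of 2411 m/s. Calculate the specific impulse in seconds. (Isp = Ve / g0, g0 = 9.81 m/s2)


Isp = Ve / g0 = 2411 / 9.81 = 245.8 s

245.8 s


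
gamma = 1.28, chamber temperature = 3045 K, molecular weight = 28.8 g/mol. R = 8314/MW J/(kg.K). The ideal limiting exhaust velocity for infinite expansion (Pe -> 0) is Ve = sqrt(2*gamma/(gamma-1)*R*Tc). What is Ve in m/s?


R = 8314 / 28.8 = 288.68 J/(kg.K)
Ve = sqrt(2 * 1.28 / (1.28 - 1) * 288.68 * 3045) = 2835 m/s

2835 m/s


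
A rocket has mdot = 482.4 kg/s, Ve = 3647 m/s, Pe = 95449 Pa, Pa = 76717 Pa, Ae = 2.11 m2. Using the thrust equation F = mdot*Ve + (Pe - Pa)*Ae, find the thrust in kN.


F = 482.4 * 3647 + (95449 - 76717) * 2.11 = 1.7988e+06 N = 1798.8 kN

1798.8 kN


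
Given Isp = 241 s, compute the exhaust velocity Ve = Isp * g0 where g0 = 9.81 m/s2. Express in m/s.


Ve = Isp * g0 = 241 * 9.81 = 2364.2 m/s

2364.2 m/s


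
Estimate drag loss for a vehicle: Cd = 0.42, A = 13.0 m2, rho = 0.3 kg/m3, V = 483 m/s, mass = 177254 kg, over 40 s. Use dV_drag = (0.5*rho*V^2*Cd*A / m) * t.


D = 0.5 * 0.3 * 483^2 * 0.42 * 13.0 = 191063.69 N
a = 191063.69 / 177254 = 1.0779 m/s2
dV = 1.0779 * 40 = 43.1 m/s

43.1 m/s


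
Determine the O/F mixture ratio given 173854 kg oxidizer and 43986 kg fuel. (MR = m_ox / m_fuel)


MR = 173854 / 43986 = 3.95

3.95


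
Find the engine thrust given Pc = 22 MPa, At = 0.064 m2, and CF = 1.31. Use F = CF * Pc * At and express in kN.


F = 1.31 * 22e6 * 0.064 = 1.8445e+06 N = 1844.5 kN

1844.5 kN


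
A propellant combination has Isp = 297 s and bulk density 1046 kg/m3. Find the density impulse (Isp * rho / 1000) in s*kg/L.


rho*Isp = 297 * 1046 / 1000 = 311 s*kg/L

311 s*kg/L


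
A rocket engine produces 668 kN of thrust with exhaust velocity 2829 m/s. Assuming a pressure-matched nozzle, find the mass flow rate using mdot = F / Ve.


mdot = F / Ve = 668000 / 2829 = 236.1 kg/s

236.1 kg/s


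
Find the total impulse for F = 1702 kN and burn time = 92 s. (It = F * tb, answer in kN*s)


It = 1702 * 92 = 156584 kN*s

156584 kN*s


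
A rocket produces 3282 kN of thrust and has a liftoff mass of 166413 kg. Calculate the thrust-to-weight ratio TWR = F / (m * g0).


TWR = 3282000 / (166413 * 9.81) = 2.01

2.01


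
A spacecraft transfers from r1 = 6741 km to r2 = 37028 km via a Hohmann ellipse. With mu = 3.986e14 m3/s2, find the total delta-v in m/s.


V1 = sqrt(mu/r1) = 7689.65 m/s
dV1 = V1*(sqrt(2*r2/(r1+r2)) - 1) = 2312.73 m/s
V2 = sqrt(mu/r2) = 3280.98 m/s
dV2 = V2*(1 - sqrt(2*r1/(r1+r2))) = 1460.03 m/s
Total dV = 3773 m/s

3773 m/s


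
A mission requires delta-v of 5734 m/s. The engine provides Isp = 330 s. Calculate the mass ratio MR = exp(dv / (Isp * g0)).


Ve = 330 * 9.81 = 3237.3 m/s
MR = exp(5734 / 3237.3) = 5.878

5.878


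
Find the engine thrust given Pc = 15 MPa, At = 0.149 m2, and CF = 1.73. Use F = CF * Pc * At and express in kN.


F = 1.73 * 15e6 * 0.149 = 3.8666e+06 N = 3866.6 kN

3866.6 kN


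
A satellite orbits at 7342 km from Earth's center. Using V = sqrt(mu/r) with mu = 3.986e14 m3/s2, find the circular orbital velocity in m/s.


V = sqrt(3.986e14 / 7342000) = 7368 m/s

7368 m/s


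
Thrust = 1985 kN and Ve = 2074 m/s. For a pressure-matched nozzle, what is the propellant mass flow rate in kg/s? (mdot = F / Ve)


mdot = F / Ve = 1985000 / 2074 = 957.1 kg/s

957.1 kg/s


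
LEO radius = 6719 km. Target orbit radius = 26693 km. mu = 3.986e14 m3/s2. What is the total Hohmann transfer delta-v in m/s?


V1 = sqrt(mu/r1) = 7702.23 m/s
dV1 = V1*(sqrt(2*r2/(r1+r2)) - 1) = 2033.73 m/s
V2 = sqrt(mu/r2) = 3864.29 m/s
dV2 = V2*(1 - sqrt(2*r1/(r1+r2))) = 1413.62 m/s
Total dV = 3447 m/s

3447 m/s


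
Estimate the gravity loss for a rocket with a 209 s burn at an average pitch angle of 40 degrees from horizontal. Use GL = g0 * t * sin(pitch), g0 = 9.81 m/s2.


GL = 9.81 * 209 * sin(40 deg) = 1318 m/s

1318 m/s


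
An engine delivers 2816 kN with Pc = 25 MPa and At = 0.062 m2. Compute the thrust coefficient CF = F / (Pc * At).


CF = 2816000 / (25e6 * 0.062) = 1.82

1.82


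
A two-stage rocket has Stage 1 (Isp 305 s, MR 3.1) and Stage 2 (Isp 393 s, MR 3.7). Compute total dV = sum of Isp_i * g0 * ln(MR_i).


dV1 = 305 * 9.81 * ln(3.1) = 3385.2 m/s
dV2 = 393 * 9.81 * ln(3.7) = 5044.1 m/s
Total dV = 3385.2 + 5044.1 = 8429.3 m/s ~ 8429 m/s

8429 m/s


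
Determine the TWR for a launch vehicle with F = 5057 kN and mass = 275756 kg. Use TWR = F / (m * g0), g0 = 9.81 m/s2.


TWR = 5057000 / (275756 * 9.81) = 1.87

1.87


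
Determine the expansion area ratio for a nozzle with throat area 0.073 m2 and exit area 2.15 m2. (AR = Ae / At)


AR = 2.15 / 0.073 = 29.5

29.5


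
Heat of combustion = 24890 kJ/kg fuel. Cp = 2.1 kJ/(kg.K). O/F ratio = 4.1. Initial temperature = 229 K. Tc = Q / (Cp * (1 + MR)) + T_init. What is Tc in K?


Tc = 24890 / (2.1 * (1 + 4.1)) + 229 = 2553 K

2553 K


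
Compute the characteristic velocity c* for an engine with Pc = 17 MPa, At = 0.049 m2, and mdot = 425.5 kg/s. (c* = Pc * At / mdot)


c* = 17e6 * 0.049 / 425.5 = 1958 m/s

1958 m/s


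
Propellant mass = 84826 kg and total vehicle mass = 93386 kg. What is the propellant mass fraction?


PMF = 84826 / 93386 = 0.908

0.908


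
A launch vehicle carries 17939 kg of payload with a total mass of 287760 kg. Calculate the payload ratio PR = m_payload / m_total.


PR = 17939 / 287760 = 0.0623

0.0623


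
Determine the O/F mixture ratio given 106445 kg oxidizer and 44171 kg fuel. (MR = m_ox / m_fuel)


MR = 106445 / 44171 = 2.41

2.41


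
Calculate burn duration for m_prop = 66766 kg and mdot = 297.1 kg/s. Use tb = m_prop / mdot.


tb = 66766 / 297.1 = 224.7 s

224.7 s


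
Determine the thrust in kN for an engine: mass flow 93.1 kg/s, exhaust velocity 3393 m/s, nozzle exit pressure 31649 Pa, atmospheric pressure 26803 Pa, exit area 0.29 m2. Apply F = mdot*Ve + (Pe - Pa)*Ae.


F = 93.1 * 3393 + (31649 - 26803) * 0.29 = 317294.0 N = 317.3 kN

317.3 kN


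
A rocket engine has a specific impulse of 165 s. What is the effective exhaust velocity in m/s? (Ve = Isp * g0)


Ve = Isp * g0 = 165 * 9.81 = 1618.7 m/s

1618.7 m/s


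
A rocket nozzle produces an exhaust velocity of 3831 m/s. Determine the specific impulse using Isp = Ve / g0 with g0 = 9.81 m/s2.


Isp = Ve / g0 = 3831 / 9.81 = 390.5 s

390.5 s


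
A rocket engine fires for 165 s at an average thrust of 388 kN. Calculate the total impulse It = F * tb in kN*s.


It = 388 * 165 = 64020 kN*s

64020 kN*s


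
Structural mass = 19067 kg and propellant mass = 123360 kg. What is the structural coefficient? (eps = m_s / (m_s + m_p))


eps = 19067 / (19067 + 123360) = 0.1339

0.1339


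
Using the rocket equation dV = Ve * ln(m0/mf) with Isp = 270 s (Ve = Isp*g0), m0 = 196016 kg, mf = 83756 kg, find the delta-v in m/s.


Ve = 270 * 9.81 = 2648.7 m/s
dV = 2648.7 * ln(196016/83756) = 2252 m/s

2252 m/s


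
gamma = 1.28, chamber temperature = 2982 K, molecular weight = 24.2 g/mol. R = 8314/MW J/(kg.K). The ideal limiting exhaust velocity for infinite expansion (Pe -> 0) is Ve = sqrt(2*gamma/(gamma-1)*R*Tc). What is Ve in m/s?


R = 8314 / 24.2 = 343.55 J/(kg.K)
Ve = sqrt(2 * 1.28 / (1.28 - 1) * 343.55 * 2982) = 3060 m/s

3060 m/s


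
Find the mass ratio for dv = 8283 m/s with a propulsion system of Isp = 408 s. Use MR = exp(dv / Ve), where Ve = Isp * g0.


Ve = 408 * 9.81 = 4002.48 m/s
MR = exp(8283 / 4002.48) = 7.921

7.921


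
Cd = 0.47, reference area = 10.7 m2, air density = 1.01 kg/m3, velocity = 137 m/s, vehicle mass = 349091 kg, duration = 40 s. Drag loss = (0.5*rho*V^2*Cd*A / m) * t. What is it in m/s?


D = 0.5 * 1.01 * 137^2 * 0.47 * 10.7 = 47666.6 N
a = 47666.6 / 349091 = 0.1365 m/s2
dV = 0.1365 * 40 = 5.5 m/s

5.5 m/s


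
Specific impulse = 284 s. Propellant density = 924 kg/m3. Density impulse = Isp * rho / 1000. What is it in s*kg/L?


rho*Isp = 284 * 924 / 1000 = 262 s*kg/L

262 s*kg/L


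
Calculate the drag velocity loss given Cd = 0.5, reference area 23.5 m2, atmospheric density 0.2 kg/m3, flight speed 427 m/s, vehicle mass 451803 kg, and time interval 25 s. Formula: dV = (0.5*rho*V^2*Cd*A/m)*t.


D = 0.5 * 0.2 * 427^2 * 0.5 * 23.5 = 214236.58 N
a = 214236.58 / 451803 = 0.4742 m/s2
dV = 0.4742 * 25 = 11.9 m/s

11.9 m/s


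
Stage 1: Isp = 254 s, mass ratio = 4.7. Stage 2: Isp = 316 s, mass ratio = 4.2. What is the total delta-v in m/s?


dV1 = 254 * 9.81 * ln(4.7) = 3856.1 m/s
dV2 = 316 * 9.81 * ln(4.2) = 4448.7 m/s
Total dV = 3856.1 + 4448.7 = 8304.8 m/s ~ 8305 m/s

8305 m/s


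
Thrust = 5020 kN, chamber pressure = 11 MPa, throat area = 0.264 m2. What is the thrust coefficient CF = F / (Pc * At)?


CF = 5020000 / (11e6 * 0.264) = 1.73

1.73


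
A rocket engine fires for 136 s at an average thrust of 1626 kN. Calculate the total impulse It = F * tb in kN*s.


It = 1626 * 136 = 221136 kN*s

221136 kN*s


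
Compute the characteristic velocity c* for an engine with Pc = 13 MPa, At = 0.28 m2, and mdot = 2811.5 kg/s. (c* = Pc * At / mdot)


c* = 13e6 * 0.28 / 2811.5 = 1295 m/s

1295 m/s


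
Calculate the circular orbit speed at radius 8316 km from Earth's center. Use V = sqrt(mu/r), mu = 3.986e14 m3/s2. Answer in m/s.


V = sqrt(3.986e14 / 8316000) = 6923 m/s

6923 m/s


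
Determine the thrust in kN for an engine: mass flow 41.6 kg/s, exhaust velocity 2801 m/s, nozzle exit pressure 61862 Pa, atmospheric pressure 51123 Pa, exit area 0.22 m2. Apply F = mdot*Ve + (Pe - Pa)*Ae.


F = 41.6 * 2801 + (61862 - 51123) * 0.22 = 118884.0 N = 118.9 kN

118.9 kN


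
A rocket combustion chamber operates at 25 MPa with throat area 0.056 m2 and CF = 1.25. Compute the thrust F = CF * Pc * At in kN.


F = 1.25 * 25e6 * 0.056 = 1.7500e+06 N = 1750.0 kN

1750.0 kN


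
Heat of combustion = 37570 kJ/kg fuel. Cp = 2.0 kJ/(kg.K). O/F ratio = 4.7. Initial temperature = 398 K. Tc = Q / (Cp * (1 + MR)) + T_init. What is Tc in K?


Tc = 37570 / (2.0 * (1 + 4.7)) + 398 = 3694 K

3694 K


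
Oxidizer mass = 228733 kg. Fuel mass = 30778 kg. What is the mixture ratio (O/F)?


MR = 228733 / 30778 = 7.43

7.43


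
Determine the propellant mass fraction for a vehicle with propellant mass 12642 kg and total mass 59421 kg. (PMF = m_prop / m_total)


PMF = 12642 / 59421 = 0.213

0.213


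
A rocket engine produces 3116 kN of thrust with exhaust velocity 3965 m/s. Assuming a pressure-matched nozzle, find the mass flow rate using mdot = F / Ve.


mdot = F / Ve = 3116000 / 3965 = 785.9 kg/s

785.9 kg/s


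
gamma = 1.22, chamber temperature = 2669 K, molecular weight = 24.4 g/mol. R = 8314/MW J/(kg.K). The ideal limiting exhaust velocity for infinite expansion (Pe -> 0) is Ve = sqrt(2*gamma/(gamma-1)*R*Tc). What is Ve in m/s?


R = 8314 / 24.4 = 340.74 J/(kg.K)
Ve = sqrt(2 * 1.22 / (1.22 - 1) * 340.74 * 2669) = 3176 m/s

3176 m/s


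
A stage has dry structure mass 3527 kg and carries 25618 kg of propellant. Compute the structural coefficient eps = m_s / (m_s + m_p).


eps = 3527 / (3527 + 25618) = 0.121

0.121


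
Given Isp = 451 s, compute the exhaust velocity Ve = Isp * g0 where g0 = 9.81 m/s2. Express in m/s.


Ve = Isp * g0 = 451 * 9.81 = 4424.3 m/s

4424.3 m/s


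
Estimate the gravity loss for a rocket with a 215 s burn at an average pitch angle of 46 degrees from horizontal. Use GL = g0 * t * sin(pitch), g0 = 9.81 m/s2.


GL = 9.81 * 215 * sin(46 deg) = 1517 m/s

1517 m/s


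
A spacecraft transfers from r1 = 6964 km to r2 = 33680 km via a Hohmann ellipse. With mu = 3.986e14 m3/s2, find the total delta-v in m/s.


V1 = sqrt(mu/r1) = 7565.53 m/s
dV1 = V1*(sqrt(2*r2/(r1+r2)) - 1) = 2174.09 m/s
V2 = sqrt(mu/r2) = 3440.19 m/s
dV2 = V2*(1 - sqrt(2*r1/(r1+r2))) = 1426.33 m/s
Total dV = 3600 m/s

3600 m/s


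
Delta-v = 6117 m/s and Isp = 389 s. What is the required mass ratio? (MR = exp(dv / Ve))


Ve = 389 * 9.81 = 3816.09 m/s
MR = exp(6117 / 3816.09) = 4.968

4.968


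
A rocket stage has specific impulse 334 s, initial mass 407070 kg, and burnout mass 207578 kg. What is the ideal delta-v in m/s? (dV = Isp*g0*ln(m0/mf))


Ve = 334 * 9.81 = 3276.54 m/s
dV = 3276.54 * ln(407070/207578) = 2207 m/s

2207 m/s


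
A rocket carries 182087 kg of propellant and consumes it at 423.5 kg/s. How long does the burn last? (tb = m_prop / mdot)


tb = 182087 / 423.5 = 430.0 s

430.0 s


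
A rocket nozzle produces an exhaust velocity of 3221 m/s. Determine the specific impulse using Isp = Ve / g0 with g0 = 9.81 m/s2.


Isp = Ve / g0 = 3221 / 9.81 = 328.3 s

328.3 s


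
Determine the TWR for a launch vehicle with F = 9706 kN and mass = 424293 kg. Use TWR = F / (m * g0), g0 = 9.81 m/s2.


TWR = 9706000 / (424293 * 9.81) = 2.33

2.33


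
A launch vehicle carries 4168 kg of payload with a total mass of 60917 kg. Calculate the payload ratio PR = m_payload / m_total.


PR = 4168 / 60917 = 0.0684

0.0684


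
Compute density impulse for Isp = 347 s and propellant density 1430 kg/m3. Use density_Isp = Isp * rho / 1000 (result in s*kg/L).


rho*Isp = 347 * 1430 / 1000 = 496 s*kg/L

496 s*kg/L


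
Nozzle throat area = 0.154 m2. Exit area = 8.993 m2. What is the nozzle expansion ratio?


AR = 8.993 / 0.154 = 58.4

58.4


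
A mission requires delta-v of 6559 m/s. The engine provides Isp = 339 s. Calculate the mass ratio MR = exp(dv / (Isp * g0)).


Ve = 339 * 9.81 = 3325.59 m/s
MR = exp(6559 / 3325.59) = 7.187

7.187


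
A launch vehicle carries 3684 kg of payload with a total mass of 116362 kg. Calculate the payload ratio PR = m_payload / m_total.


PR = 3684 / 116362 = 0.0317

0.0317


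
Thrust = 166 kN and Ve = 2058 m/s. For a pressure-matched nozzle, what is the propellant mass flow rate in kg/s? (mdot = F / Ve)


mdot = F / Ve = 166000 / 2058 = 80.7 kg/s

80.7 kg/s


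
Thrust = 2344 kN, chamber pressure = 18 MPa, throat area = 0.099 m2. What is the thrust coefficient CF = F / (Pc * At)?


CF = 2344000 / (18e6 * 0.099) = 1.32

1.32


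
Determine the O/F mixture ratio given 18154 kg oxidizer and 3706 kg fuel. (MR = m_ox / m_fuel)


MR = 18154 / 3706 = 4.9

4.9


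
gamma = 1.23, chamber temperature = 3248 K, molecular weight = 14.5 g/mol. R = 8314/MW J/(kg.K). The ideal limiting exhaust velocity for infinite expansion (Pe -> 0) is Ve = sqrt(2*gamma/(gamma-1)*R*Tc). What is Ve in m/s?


R = 8314 / 14.5 = 573.38 J/(kg.K)
Ve = sqrt(2 * 1.23 / (1.23 - 1) * 573.38 * 3248) = 4463 m/s

4463 m/s


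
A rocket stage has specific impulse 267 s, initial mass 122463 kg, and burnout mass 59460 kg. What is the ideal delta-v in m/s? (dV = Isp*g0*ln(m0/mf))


Ve = 267 * 9.81 = 2619.27 m/s
dV = 2619.27 * ln(122463/59460) = 1892 m/s

1892 m/s


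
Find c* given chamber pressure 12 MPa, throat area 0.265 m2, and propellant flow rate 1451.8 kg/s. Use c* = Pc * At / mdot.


c* = 12e6 * 0.265 / 1451.8 = 2190 m/s

2190 m/s


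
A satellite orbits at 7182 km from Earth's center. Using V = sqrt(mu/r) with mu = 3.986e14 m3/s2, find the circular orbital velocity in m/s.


V = sqrt(3.986e14 / 7182000) = 7450 m/s

7450 m/s


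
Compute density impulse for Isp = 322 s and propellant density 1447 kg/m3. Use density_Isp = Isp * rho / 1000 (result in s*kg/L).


rho*Isp = 322 * 1447 / 1000 = 466 s*kg/L

466 s*kg/L


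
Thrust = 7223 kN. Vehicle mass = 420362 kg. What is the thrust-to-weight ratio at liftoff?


TWR = 7223000 / (420362 * 9.81) = 1.75

1.75


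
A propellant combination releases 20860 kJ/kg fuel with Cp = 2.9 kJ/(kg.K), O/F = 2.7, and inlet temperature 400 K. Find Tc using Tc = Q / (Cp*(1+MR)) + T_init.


Tc = 20860 / (2.9 * (1 + 2.7)) + 400 = 2344 K

2344 K


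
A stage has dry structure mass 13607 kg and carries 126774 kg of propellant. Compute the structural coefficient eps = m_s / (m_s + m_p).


eps = 13607 / (13607 + 126774) = 0.0969

0.0969


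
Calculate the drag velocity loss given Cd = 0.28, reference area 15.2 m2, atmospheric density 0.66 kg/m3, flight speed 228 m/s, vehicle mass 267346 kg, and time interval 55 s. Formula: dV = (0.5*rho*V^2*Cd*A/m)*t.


D = 0.5 * 0.66 * 228^2 * 0.28 * 15.2 = 73010.49 N
a = 73010.49 / 267346 = 0.2731 m/s2
dV = 0.2731 * 55 = 15.0 m/s

15.0 m/s


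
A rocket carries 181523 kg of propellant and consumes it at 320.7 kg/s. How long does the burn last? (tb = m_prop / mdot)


tb = 181523 / 320.7 = 566.0 s

566.0 s


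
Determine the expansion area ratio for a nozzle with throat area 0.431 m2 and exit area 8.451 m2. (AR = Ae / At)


AR = 8.451 / 0.431 = 19.6

19.6


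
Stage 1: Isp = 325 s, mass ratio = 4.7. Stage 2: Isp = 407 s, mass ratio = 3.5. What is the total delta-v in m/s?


dV1 = 325 * 9.81 * ln(4.7) = 4934.0 m/s
dV2 = 407 * 9.81 * ln(3.5) = 5001.9 m/s
Total dV = 4934.0 + 5001.9 = 9935.9 m/s ~ 9936 m/s

9936 m/s


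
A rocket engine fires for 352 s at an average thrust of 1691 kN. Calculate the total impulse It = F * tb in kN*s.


It = 1691 * 352 = 595232 kN*s

595232 kN*s


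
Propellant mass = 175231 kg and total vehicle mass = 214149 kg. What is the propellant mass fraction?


PMF = 175231 / 214149 = 0.818

0.818


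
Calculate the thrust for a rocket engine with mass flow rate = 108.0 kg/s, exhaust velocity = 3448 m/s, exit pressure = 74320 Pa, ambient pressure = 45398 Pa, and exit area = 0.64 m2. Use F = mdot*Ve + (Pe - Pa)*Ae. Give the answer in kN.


F = 108.0 * 3448 + (74320 - 45398) * 0.64 = 390894.0 N = 390.9 kN

390.9 kN


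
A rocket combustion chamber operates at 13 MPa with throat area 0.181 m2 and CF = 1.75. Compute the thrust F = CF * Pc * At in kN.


F = 1.75 * 13e6 * 0.181 = 4.1178e+06 N = 4117.8 kN

4117.8 kN


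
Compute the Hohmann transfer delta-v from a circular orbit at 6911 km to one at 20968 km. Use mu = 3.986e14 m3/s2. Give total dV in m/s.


V1 = sqrt(mu/r1) = 7594.48 m/s
dV1 = V1*(sqrt(2*r2/(r1+r2)) - 1) = 1719.88 m/s
V2 = sqrt(mu/r2) = 4360.04 m/s
dV2 = V2*(1 - sqrt(2*r1/(r1+r2))) = 1290.05 m/s
Total dV = 3010 m/s

3010 m/s


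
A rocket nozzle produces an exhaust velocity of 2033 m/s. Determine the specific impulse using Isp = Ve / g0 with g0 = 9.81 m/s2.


Isp = Ve / g0 = 2033 / 9.81 = 207.2 s

207.2 s


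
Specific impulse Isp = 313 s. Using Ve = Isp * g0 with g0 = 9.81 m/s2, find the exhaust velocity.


Ve = Isp * g0 = 313 * 9.81 = 3070.5 m/s

3070.5 m/s


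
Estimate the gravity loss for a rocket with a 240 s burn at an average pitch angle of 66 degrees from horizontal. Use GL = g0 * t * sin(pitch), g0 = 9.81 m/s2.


GL = 9.81 * 240 * sin(66 deg) = 2151 m/s

2151 m/s


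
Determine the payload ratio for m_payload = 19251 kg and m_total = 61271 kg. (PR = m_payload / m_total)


PR = 19251 / 61271 = 0.3142

0.3142


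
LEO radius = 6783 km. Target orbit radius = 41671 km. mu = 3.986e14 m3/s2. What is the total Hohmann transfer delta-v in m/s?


V1 = sqrt(mu/r1) = 7665.8 m/s
dV1 = V1*(sqrt(2*r2/(r1+r2)) - 1) = 2387.87 m/s
V2 = sqrt(mu/r2) = 3092.8 m/s
dV2 = V2*(1 - sqrt(2*r1/(r1+r2))) = 1456.31 m/s
Total dV = 3844 m/s

3844 m/s


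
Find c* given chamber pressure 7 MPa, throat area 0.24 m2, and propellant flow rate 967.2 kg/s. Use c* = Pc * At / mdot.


c* = 7e6 * 0.24 / 967.2 = 1737 m/s

1737 m/s


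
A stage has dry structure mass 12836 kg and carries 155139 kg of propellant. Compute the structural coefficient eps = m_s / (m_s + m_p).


eps = 12836 / (12836 + 155139) = 0.0764

0.0764


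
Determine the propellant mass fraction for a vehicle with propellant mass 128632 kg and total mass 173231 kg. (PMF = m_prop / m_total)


PMF = 128632 / 173231 = 0.743

0.743


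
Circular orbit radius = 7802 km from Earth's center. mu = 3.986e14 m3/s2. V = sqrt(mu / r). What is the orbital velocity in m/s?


V = sqrt(3.986e14 / 7802000) = 7148 m/s

7148 m/s


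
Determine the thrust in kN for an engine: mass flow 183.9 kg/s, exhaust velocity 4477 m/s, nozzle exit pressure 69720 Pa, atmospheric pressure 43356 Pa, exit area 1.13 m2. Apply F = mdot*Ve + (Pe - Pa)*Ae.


F = 183.9 * 4477 + (69720 - 43356) * 1.13 = 853112.0 N = 853.1 kN

853.1 kN


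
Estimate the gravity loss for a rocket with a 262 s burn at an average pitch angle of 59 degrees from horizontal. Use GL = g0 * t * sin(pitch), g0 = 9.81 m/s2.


GL = 9.81 * 262 * sin(59 deg) = 2203 m/s

2203 m/s


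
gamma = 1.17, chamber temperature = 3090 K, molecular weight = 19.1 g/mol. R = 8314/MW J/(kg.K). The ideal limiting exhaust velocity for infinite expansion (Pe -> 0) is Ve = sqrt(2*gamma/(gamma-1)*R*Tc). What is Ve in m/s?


R = 8314 / 19.1 = 435.29 J/(kg.K)
Ve = sqrt(2 * 1.17 / (1.17 - 1) * 435.29 * 3090) = 4303 m/s

4303 m/s


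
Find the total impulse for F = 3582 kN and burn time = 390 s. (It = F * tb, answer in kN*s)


It = 3582 * 390 = 1396980 kN*s

1396980 kN*s


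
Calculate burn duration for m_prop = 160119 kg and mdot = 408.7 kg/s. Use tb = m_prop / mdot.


tb = 160119 / 408.7 = 391.8 s

391.8 s


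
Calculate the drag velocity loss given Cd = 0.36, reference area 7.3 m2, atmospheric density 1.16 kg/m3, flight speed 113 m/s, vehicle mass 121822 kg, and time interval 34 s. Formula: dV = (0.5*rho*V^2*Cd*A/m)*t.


D = 0.5 * 1.16 * 113^2 * 0.36 * 7.3 = 19463.02 N
a = 19463.02 / 121822 = 0.1598 m/s2
dV = 0.1598 * 34 = 5.4 m/s

5.4 m/s


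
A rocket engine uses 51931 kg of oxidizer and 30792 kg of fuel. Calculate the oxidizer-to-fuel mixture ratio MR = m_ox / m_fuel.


MR = 51931 / 30792 = 1.69

1.69


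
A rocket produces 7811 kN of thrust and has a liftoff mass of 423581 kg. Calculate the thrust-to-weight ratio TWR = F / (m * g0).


TWR = 7811000 / (423581 * 9.81) = 1.88

1.88


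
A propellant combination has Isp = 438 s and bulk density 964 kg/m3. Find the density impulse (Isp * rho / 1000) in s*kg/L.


rho*Isp = 438 * 964 / 1000 = 422 s*kg/L

422 s*kg/L


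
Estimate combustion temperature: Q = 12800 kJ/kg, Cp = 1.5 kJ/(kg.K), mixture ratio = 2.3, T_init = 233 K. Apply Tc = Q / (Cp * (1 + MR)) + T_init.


Tc = 12800 / (1.5 * (1 + 2.3)) + 233 = 2819 K

2819 K


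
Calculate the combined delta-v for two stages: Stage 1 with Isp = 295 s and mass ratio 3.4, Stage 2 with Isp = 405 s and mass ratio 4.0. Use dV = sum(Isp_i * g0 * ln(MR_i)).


dV1 = 295 * 9.81 * ln(3.4) = 3541.5 m/s
dV2 = 405 * 9.81 * ln(4.0) = 5507.8 m/s
Total dV = 3541.5 + 5507.8 = 9049.3 m/s ~ 9049 m/s

9049 m/s


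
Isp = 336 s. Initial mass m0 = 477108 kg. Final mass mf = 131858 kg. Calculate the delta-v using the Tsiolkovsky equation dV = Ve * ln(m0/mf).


Ve = 336 * 9.81 = 3296.16 m/s
dV = 3296.16 * ln(477108/131858) = 4239 m/s

4239 m/s


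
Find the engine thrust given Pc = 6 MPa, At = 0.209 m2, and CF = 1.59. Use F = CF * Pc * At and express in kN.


F = 1.59 * 6e6 * 0.209 = 1.9939e+06 N = 1993.9 kN

1993.9 kN


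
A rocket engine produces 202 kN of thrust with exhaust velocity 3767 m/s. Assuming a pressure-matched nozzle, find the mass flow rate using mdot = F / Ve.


mdot = F / Ve = 202000 / 3767 = 53.6 kg/s

53.6 kg/s


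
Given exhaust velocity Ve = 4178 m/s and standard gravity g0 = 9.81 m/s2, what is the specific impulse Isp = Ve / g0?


Isp = Ve / g0 = 4178 / 9.81 = 425.9 s

425.9 s


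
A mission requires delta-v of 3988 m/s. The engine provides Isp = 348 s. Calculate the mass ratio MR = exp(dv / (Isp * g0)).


Ve = 348 * 9.81 = 3413.88 m/s
MR = exp(3988 / 3413.88) = 3.216

3.216


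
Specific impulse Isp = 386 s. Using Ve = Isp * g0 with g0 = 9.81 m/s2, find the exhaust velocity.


Ve = Isp * g0 = 386 * 9.81 = 3786.7 m/s

3786.7 m/s


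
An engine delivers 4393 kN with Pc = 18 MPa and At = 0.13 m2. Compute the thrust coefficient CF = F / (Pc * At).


CF = 4393000 / (18e6 * 0.13) = 1.88

1.88


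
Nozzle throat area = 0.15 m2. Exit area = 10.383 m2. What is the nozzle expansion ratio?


AR = 10.383 / 0.15 = 69.2

69.2


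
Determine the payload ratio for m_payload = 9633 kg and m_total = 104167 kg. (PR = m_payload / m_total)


PR = 9633 / 104167 = 0.0925

0.0925


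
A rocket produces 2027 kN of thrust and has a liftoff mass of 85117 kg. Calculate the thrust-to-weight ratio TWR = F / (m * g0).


TWR = 2027000 / (85117 * 9.81) = 2.43

2.43


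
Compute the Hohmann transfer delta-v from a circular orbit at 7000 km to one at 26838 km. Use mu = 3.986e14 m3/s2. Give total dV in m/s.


V1 = sqrt(mu/r1) = 7546.05 m/s
dV1 = V1*(sqrt(2*r2/(r1+r2)) - 1) = 1957.97 m/s
V2 = sqrt(mu/r2) = 3853.84 m/s
dV2 = V2*(1 - sqrt(2*r1/(r1+r2))) = 1374.96 m/s
Total dV = 3333 m/s

3333 m/s


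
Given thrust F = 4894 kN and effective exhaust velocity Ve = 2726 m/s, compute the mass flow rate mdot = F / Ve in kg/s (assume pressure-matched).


mdot = F / Ve = 4894000 / 2726 = 1795.3 kg/s

1795.3 kg/s


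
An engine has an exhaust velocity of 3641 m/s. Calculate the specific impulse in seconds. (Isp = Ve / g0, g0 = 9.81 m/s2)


Isp = Ve / g0 = 3641 / 9.81 = 371.2 s

371.2 s


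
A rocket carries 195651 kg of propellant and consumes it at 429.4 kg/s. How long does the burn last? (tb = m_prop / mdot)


tb = 195651 / 429.4 = 455.6 s

455.6 s


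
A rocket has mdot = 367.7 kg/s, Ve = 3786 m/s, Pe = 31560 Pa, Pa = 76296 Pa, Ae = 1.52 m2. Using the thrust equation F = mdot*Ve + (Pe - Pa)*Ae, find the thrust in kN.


F = 367.7 * 3786 + (31560 - 76296) * 1.52 = 1.3241e+06 N = 1324.1 kN

1324.1 kN


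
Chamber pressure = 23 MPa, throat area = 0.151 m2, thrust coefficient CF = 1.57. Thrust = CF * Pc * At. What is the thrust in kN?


F = 1.57 * 23e6 * 0.151 = 5.4526e+06 N = 5452.6 kN

5452.6 kN


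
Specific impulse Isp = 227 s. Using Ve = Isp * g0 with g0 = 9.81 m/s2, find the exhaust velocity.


Ve = Isp * g0 = 227 * 9.81 = 2226.9 m/s

2226.9 m/s


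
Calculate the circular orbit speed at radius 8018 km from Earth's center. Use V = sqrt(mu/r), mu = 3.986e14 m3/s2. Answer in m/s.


V = sqrt(3.986e14 / 8018000) = 7051 m/s

7051 m/s


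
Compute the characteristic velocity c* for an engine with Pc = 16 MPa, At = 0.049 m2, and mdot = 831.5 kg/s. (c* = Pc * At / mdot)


c* = 16e6 * 0.049 / 831.5 = 943 m/s

943 m/s


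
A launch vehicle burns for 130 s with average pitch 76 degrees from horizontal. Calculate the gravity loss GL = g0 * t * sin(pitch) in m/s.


GL = 9.81 * 130 * sin(76 deg) = 1237 m/s

1237 m/s


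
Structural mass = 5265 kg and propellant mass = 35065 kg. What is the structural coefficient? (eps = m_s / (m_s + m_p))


eps = 5265 / (5265 + 35065) = 0.1305

0.1305


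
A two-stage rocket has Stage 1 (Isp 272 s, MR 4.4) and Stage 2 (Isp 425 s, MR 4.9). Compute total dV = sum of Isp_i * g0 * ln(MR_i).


dV1 = 272 * 9.81 * ln(4.4) = 3953.4 m/s
dV2 = 425 * 9.81 * ln(4.9) = 6625.9 m/s
Total dV = 3953.4 + 6625.9 = 10579.3 m/s ~ 10579 m/s

10579 m/s


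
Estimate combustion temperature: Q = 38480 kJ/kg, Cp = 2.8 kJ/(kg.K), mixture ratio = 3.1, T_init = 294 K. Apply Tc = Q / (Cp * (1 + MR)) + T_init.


Tc = 38480 / (2.8 * (1 + 3.1)) + 294 = 3646 K

3646 K


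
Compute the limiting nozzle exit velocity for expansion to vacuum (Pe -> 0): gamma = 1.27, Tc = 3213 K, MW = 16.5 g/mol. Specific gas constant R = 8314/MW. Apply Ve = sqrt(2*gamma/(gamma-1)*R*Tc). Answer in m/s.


R = 8314 / 16.5 = 503.88 J/(kg.K)
Ve = sqrt(2 * 1.27 / (1.27 - 1) * 503.88 * 3213) = 3903 m/s

3903 m/s


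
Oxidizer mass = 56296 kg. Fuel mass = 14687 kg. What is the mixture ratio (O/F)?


MR = 56296 / 14687 = 3.83

3.83
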